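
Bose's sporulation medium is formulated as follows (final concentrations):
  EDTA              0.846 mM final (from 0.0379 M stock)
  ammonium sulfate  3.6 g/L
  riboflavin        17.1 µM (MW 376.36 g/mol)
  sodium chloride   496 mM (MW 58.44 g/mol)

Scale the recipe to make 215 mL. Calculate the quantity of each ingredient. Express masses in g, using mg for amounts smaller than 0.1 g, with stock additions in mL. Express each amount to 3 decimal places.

EDTA 4.799 mL; ammonium sulfate 0.774 g; riboflavin 1.384 mg; sodium chloride 6.232 g

Target volume = 215 mL = 0.215 L.
EDTA: C1V1 = C2V2 → 0.846 mM × 215 mL ÷ 37.9 mM = 4.799 mL
ammonium sulfate: 3.6 g/L × 0.215 L = 0.774 g
riboflavin: 17.1 µmol/L × 376.36 g/mol × 0.215 L ÷ 1000 = 1.384 mg
sodium chloride: 496 mmol/L × 58.44 g/mol × 0.215 L ÷ 1000 = 6.232 g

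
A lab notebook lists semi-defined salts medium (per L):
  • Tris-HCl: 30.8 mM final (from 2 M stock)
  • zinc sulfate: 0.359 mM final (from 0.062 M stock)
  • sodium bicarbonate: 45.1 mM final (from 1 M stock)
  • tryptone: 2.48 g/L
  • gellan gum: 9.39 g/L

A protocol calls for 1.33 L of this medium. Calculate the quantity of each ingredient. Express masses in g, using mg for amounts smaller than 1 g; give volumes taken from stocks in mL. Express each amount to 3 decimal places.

Tris-HCl 20.482 mL; zinc sulfate 7.701 mL; sodium bicarbonate 59.983 mL; tryptone 3.298 g; gellan gum 12.489 g

Scale factor relative to 1 L: 1.33.
Tris-HCl: V = C2·V2/C1 = 30.8 mM × 1330 mL ÷ 2000 mM = 20.482 mL
zinc sulfate: C1V1 = C2V2 → 0.359 mM × 1330 mL ÷ 62 mM = 7.701 mL
sodium bicarbonate: dilute stock: 45.1 mM × 1330 mL ÷ 1000 mM = 59.983 mL
tryptone: 2.48 g/L × 1.33 L = 3.298 g
gellan gum: 9.39 g/L × 1.33 L = 12.489 g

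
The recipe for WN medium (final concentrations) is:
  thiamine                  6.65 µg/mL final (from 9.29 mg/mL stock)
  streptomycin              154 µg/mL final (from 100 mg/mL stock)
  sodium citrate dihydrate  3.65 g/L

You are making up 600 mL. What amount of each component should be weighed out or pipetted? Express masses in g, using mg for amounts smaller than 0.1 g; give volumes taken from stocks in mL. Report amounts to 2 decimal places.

thiamine 0.43 mL; streptomycin 0.92 mL; sodium citrate dihydrate 2.19 g

Target volume = 600 mL = 0.6 L.
thiamine: C1V1 = C2V2 → 6.65 µg/mL × 600 mL ÷ 9290 µg/mL = 0.43 mL
streptomycin: dilute stock: 154 µg/mL × 600 mL ÷ 100000 µg/mL = 0.92 mL
sodium citrate dihydrate: 3.65 g/L × 0.6 L = 2.19 g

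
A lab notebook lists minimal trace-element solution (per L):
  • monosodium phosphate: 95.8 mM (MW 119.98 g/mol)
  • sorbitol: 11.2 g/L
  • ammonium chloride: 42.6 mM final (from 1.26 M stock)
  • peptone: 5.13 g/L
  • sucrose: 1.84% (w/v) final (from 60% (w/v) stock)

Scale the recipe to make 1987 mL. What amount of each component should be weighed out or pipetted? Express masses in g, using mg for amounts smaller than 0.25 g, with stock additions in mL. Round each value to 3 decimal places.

Target volume = 1987 mL = 1.987 L.
monosodium phosphate: 95.8 mmol/L × 119.98 g/mol × 1.987 L ÷ 1000 = 22.839 g
sorbitol: 11.2 g/L × 1.987 L = 22.254 g
ammonium chloride: dilute stock: 42.6 mM × 1987 mL ÷ 1260 mM = 67.180 mL
peptone: 5.13 g/L × 1.987 L = 10.193 g
sucrose: V = C2·V2/C1 = 1.84% ÷ 60% × 1987 mL = 60.935 mL

monosodium phosphate 22.839 g; sorbitol 22.254 g; ammonium chloride 67.180 mL; peptone 10.193 g; sucrose 60.935 mL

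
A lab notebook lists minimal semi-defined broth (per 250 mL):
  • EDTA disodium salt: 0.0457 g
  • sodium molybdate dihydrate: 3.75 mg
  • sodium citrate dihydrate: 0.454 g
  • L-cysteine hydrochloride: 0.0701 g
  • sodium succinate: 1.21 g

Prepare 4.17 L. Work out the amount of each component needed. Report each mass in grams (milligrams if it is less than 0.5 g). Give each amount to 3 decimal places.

EDTA disodium salt 0.762 g; sodium molybdate dihydrate 62.550 mg; sodium citrate dihydrate 7.573 g; L-cysteine hydrochloride 1.169 g; sodium succinate 20.183 g

Ratio of target to recipe volume: 4170 / 250 = 16.68.
EDTA disodium salt: 0.0457 g × (4170 mL / 250 mL) = 0.762 g
sodium molybdate dihydrate: 3.75 mg × (4170 mL / 250 mL) = 62.550 mg
sodium citrate dihydrate: 0.454 g × (4170 mL / 250 mL) = 7.573 g
L-cysteine hydrochloride: 0.0701 g × (4170 mL / 250 mL) = 1.169 g
sodium succinate: 1.21 g × (4170 mL / 250 mL) = 20.183 g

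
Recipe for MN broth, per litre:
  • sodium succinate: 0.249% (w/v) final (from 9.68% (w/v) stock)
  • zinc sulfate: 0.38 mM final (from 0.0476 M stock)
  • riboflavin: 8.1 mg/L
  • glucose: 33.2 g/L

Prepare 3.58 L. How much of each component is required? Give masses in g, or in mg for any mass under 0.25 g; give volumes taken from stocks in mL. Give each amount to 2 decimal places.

Working volume: 3.58 L.
sodium succinate: V = C2·V2/C1 = 0.249% ÷ 9.68% × 3580 mL = 92.09 mL
zinc sulfate: dilute stock: 0.38 mM × 3580 mL ÷ 47.6 mM = 28.58 mL
riboflavin: 8.1 mg/L × 3.58 L = 29.00 mg
glucose: 33.2 g/L × 3.58 L = 118.86 g

sodium succinate 92.09 mL; zinc sulfate 28.58 mL; riboflavin 29.00 mg; glucose 118.86 g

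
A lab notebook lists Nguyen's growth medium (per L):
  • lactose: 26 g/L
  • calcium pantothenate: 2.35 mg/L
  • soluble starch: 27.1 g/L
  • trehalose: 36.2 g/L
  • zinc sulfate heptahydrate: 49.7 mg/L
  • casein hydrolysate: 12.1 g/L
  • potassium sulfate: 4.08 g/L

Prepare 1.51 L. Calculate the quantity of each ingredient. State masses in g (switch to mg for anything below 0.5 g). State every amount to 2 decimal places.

Working volume: 1.51 L.
lactose: 26 g/L × 1.51 L = 39.26 g
calcium pantothenate: 2.35 mg/L × 1.51 L = 3.55 mg
soluble starch: 27.1 g/L × 1.51 L = 40.92 g
trehalose: 36.2 g/L × 1.51 L = 54.66 g
zinc sulfate heptahydrate: 49.7 mg/L × 1.51 L = 75.05 mg
casein hydrolysate: 12.1 g/L × 1.51 L = 18.27 g
potassium sulfate: 4.08 g/L × 1.51 L = 6.16 g

lactose 39.26 g; calcium pantothenate 3.55 mg; soluble starch 40.92 g; trehalose 54.66 g; zinc sulfate heptahydrate 75.05 mg; casein hydrolysate 18.27 g; potassium sulfate 6.16 g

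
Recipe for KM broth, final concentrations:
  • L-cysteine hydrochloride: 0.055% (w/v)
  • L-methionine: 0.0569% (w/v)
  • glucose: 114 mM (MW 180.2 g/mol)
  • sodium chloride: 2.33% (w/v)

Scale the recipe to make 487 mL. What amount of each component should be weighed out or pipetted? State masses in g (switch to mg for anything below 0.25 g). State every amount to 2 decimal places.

Scale factor relative to 1 L: 0.487.
L-cysteine hydrochloride: 0.055% w/v = 0.55 g/L → 0.55 × 0.487 L = 0.27 g
L-methionine: 0.0569% w/v = 0.569 g/L → 0.569 × 0.487 L = 0.28 g
glucose: 114 mmol/L × 180.2 g/mol × 0.487 L ÷ 1000 = 10.00 g
sodium chloride: 2.33% w/v = 23.3 g/L → 23.3 × 0.487 L = 11.35 g

L-cysteine hydrochloride 0.27 g; L-methionine 0.28 g; glucose 10.00 g; sodium chloride 11.35 g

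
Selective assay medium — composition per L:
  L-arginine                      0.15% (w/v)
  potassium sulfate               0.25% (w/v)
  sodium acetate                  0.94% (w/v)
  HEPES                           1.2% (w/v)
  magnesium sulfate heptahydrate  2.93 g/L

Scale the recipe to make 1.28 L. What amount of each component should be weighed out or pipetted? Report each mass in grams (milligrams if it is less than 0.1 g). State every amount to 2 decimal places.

Scale factor relative to 1 L: 1.28.
L-arginine: 0.15% w/v = 1.5 g/L → 1.5 × 1.28 L = 1.92 g
potassium sulfate: 0.25 g per 100 mL × 1280 mL ÷ 100 = 3.20 g
sodium acetate: 0.94% w/v = 9.4 g/L → 9.4 × 1.28 L = 12.03 g
HEPES: 1.2 g per 100 mL × 1280 mL ÷ 100 = 15.36 g
magnesium sulfate heptahydrate: 2.93 g/L × 1.28 L = 3.75 g

L-arginine 1.92 g; potassium sulfate 3.20 g; sodium acetate 12.03 g; HEPES 15.36 g; magnesium sulfate heptahydrate 3.75 g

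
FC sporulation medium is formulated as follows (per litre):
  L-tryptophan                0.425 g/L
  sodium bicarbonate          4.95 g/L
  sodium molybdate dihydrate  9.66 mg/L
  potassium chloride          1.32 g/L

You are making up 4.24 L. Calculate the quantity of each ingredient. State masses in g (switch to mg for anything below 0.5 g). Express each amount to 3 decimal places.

Scale factor relative to 1 L: 4.24.
L-tryptophan: 0.425 g/L × 4.24 L = 1.802 g
sodium bicarbonate: 4.95 g/L × 4.24 L = 20.988 g
sodium molybdate dihydrate: 9.66 mg/L × 4.24 L = 40.958 mg
potassium chloride: 1.32 g/L × 4.24 L = 5.597 g

L-tryptophan 1.802 g; sodium bicarbonate 20.988 g; sodium molybdate dihydrate 40.958 mg; potassium chloride 5.597 g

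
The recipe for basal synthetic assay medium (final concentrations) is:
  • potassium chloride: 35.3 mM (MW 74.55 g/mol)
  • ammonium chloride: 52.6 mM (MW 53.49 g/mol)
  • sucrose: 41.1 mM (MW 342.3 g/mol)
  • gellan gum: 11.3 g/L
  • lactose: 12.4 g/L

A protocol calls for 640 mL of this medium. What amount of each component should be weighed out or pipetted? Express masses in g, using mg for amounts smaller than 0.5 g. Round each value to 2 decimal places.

potassium chloride 1.68 g; ammonium chloride 1.80 g; sucrose 9.00 g; gellan gum 7.23 g; lactose 7.94 g

Working volume: 640 mL = 0.64 L.
potassium chloride: 35.3 mmol/L × 74.55 g/mol × 0.64 L ÷ 1000 = 1.68 g
ammonium chloride: 52.6 mmol/L × 53.49 g/mol × 0.64 L ÷ 1000 = 1.80 g
sucrose: 41.1 mmol/L × 342.3 g/mol × 0.64 L ÷ 1000 = 9.00 g
gellan gum: 11.3 g/L × 0.64 L = 7.23 g
lactose: 12.4 g/L × 0.64 L = 7.94 g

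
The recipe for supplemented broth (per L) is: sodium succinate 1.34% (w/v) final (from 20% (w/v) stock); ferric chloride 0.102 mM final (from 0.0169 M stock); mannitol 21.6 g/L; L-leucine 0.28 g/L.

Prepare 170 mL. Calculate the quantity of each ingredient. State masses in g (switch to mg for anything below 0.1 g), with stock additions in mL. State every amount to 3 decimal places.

sodium succinate 11.390 mL; ferric chloride 1.026 mL; mannitol 3.672 g; L-leucine 47.600 mg

Working volume: 170 mL = 0.17 L.
sodium succinate: dilute stock: 1.34% ÷ 20% × 170 mL = 11.390 mL
ferric chloride: dilute stock: 0.102 mM × 170 mL ÷ 16.9 mM = 1.026 mL
mannitol: 21.6 g/L × 0.17 L = 3.672 g
L-leucine: 0.28 g/L × 0.17 L = 0.0476 g = 47.600 mg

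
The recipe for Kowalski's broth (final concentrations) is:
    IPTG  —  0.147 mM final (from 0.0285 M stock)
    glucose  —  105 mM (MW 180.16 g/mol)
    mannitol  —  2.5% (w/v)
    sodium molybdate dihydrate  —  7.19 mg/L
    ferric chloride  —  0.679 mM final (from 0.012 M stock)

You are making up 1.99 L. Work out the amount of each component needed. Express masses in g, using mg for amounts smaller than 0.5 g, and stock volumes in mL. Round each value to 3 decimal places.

IPTG 10.264 mL; glucose 37.644 g; mannitol 49.750 g; sodium molybdate dihydrate 14.308 mg; ferric chloride 112.601 mL

Working volume: 1.99 L.
IPTG: C1V1 = C2V2 → 0.147 mM × 1990 mL ÷ 28.5 mM = 10.264 mL
glucose: 105 mmol/L × 180.16 g/mol × 1.99 L ÷ 1000 = 37.644 g
mannitol: 2.5 g per 100 mL × 1990 mL ÷ 100 = 49.750 g
sodium molybdate dihydrate: 7.19 mg/L × 1.99 L = 14.308 mg
ferric chloride: C1V1 = C2V2 → 0.679 mM × 1990 mL ÷ 12 mM = 112.601 mL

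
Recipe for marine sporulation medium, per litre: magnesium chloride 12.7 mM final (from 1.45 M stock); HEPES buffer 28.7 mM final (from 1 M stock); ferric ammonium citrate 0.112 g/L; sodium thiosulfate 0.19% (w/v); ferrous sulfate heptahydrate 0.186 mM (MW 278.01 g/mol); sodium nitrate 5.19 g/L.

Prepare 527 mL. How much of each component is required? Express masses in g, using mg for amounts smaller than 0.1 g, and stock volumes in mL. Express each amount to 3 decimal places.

Scale factor relative to 1 L: 0.527.
magnesium chloride: C1V1 = C2V2 → 12.7 mM × 527 mL ÷ 1450 mM = 4.616 mL
HEPES buffer: C1V1 = C2V2 → 28.7 mM × 527 mL ÷ 1000 mM = 15.125 mL
ferric ammonium citrate: 0.112 g/L × 0.527 L = 0.059024 g = 59.024 mg
sodium thiosulfate: 0.19% w/v = 1.9 g/L → 1.9 × 0.527 L = 1.001 g
ferrous sulfate heptahydrate: 0.186 mmol/L × 278.01 mg/mmol × 0.527 L = 27.251 mg
sodium nitrate: 5.19 g/L × 0.527 L = 2.735 g

magnesium chloride 4.616 mL; HEPES buffer 15.125 mL; ferric ammonium citrate 59.024 mg; sodium thiosulfate 1.001 g; ferrous sulfate heptahydrate 27.251 mg; sodium nitrate 2.735 g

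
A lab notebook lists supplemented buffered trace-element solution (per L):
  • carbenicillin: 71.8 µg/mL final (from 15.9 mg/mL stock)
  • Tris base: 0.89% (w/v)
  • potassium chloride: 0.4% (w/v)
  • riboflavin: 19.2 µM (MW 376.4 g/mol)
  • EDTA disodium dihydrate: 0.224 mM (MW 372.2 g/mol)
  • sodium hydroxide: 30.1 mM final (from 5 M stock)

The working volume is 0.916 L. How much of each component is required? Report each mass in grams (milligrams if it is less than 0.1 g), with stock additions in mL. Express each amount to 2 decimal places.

carbenicillin 4.14 mL; Tris base 8.15 g; potassium chloride 3.66 g; riboflavin 6.62 mg; EDTA disodium dihydrate 76.37 mg; sodium hydroxide 5.51 mL

Scale factor relative to 1 L: 0.916.
carbenicillin: C1V1 = C2V2 → 71.8 µg/mL × 916 mL ÷ 15900 µg/mL = 4.14 mL
Tris base: 0.89% w/v = 8.9 g/L → 8.9 × 0.916 L = 8.15 g
potassium chloride: 0.4 g per 100 mL × 916 mL ÷ 100 = 3.66 g
riboflavin: 19.2 µmol/L × 376.4 g/mol × 0.916 L ÷ 1000 = 6.62 mg
EDTA disodium dihydrate: 0.224 mmol/L × 372.2 mg/mmol × 0.916 L = 76.37 mg
sodium hydroxide: C1V1 = C2V2 → 30.1 mM × 916 mL ÷ 5000 mM = 5.51 mL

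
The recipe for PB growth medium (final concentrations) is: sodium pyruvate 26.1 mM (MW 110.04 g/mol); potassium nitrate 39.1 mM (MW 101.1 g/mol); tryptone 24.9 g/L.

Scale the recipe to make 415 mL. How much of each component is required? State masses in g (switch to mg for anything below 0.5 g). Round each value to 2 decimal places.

sodium pyruvate 1.19 g; potassium nitrate 1.64 g; tryptone 10.33 g

Scale factor relative to 1 L: 0.415.
sodium pyruvate: 26.1 mmol/L × 110.04 g/mol × 0.415 L ÷ 1000 = 1.19 g
potassium nitrate: 39.1 mmol/L × 101.1 g/mol × 0.415 L ÷ 1000 = 1.64 g
tryptone: 24.9 g/L × 0.415 L = 10.33 g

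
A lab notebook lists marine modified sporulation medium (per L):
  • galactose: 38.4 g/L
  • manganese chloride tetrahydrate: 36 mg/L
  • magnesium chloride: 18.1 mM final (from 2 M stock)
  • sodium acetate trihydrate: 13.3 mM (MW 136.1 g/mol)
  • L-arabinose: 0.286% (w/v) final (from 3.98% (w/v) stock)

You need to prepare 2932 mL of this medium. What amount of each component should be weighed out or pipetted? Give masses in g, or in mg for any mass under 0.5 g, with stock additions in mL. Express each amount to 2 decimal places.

galactose 112.59 g; manganese chloride tetrahydrate 105.55 mg; magnesium chloride 26.53 mL; sodium acetate trihydrate 5.31 g; L-arabinose 210.69 mL

Working volume: 2932 mL = 2.932 L.
galactose: 38.4 g/L × 2.932 L = 112.59 g
manganese chloride tetrahydrate: 36 mg/L × 2.932 L = 105.55 mg
magnesium chloride: V = C2·V2/C1 = 18.1 mM × 2932 mL ÷ 2000 mM = 26.53 mL
sodium acetate trihydrate: 13.3 mmol/L × 136.1 g/mol × 2.932 L ÷ 1000 = 5.31 g
L-arabinose: V = C2·V2/C1 = 0.286% ÷ 3.98% × 2932 mL = 210.69 mL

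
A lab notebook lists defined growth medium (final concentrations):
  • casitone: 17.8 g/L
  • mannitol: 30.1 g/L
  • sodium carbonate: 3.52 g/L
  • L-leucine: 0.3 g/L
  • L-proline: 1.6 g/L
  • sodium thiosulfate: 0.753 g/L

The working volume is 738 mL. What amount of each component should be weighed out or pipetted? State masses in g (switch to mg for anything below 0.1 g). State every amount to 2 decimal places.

casitone 13.14 g; mannitol 22.21 g; sodium carbonate 2.60 g; L-leucine 0.22 g; L-proline 1.18 g; sodium thiosulfate 0.56 g

Scale factor relative to 1 L: 0.738.
casitone: 17.8 g/L × 0.738 L = 13.14 g
mannitol: 30.1 g/L × 0.738 L = 22.21 g
sodium carbonate: 3.52 g/L × 0.738 L = 2.60 g
L-leucine: 0.3 g/L × 0.738 L = 0.22 g
L-proline: 1.6 g/L × 0.738 L = 1.18 g
sodium thiosulfate: 0.753 g/L × 0.738 L = 0.56 g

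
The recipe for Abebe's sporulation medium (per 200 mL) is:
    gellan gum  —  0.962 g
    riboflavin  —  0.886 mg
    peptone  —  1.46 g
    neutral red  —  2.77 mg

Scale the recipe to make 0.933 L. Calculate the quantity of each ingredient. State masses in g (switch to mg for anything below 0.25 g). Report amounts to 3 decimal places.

Ratio of target to recipe volume: 933 / 200 = 4.665.
gellan gum: 0.962 g × (933 mL / 200 mL) = 4.488 g
riboflavin: 0.886 mg × (933 mL / 200 mL) = 4.133 mg
peptone: 1.46 g × (933 mL / 200 mL) = 6.811 g
neutral red: 2.77 mg × (933 mL / 200 mL) = 12.922 mg

gellan gum 4.488 g; riboflavin 4.133 mg; peptone 6.811 g; neutral red 12.922 mg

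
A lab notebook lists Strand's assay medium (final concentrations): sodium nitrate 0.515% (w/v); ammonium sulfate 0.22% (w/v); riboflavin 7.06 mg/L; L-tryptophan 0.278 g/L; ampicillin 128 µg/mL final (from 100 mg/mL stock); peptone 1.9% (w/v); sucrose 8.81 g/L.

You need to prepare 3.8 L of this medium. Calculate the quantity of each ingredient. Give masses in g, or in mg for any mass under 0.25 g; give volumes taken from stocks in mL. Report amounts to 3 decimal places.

Working volume: 3.8 L.
sodium nitrate: 0.515% w/v = 5.15 g/L → 5.15 × 3.8 L = 19.570 g
ammonium sulfate: 0.22% w/v = 2.2 g/L → 2.2 × 3.8 L = 8.360 g
riboflavin: 7.06 mg/L × 3.8 L = 26.828 mg
L-tryptophan: 0.278 g/L × 3.8 L = 1.056 g
ampicillin: C1V1 = C2V2 → 128 µg/mL × 3800 mL ÷ 100000 µg/mL = 4.864 mL
peptone: 1.9% w/v = 19 g/L → 19 × 3.8 L = 72.200 g
sucrose: 8.81 g/L × 3.8 L = 33.478 g

sodium nitrate 19.570 g; ammonium sulfate 8.360 g; riboflavin 26.828 mg; L-tryptophan 1.056 g; ampicillin 4.864 mL; peptone 72.200 g; sucrose 33.478 g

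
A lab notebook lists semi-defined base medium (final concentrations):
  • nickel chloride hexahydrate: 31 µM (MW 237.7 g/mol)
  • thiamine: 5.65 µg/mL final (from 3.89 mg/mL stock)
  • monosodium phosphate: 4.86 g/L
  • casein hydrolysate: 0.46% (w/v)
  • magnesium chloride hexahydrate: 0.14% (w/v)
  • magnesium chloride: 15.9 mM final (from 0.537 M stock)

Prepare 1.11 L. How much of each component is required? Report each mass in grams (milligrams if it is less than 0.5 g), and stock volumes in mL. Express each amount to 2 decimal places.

nickel chloride hexahydrate 8.18 mg; thiamine 1.61 mL; monosodium phosphate 5.39 g; casein hydrolysate 5.11 g; magnesium chloride hexahydrate 1.55 g; magnesium chloride 32.87 mL

Working volume: 1.11 L.
nickel chloride hexahydrate: 31 µmol/L × 237.7 g/mol × 1.11 L ÷ 1000 = 8.18 mg
thiamine: C1V1 = C2V2 → 5.65 µg/mL × 1110 mL ÷ 3890 µg/mL = 1.61 mL
monosodium phosphate: 4.86 g/L × 1.11 L = 5.39 g
casein hydrolysate: 0.46% w/v = 4.6 g/L → 4.6 × 1.11 L = 5.11 g
magnesium chloride hexahydrate: 0.14% w/v = 1.4 g/L → 1.4 × 1.11 L = 1.55 g
magnesium chloride: V = C2·V2/C1 = 15.9 mM × 1110 mL ÷ 537 mM = 32.87 mL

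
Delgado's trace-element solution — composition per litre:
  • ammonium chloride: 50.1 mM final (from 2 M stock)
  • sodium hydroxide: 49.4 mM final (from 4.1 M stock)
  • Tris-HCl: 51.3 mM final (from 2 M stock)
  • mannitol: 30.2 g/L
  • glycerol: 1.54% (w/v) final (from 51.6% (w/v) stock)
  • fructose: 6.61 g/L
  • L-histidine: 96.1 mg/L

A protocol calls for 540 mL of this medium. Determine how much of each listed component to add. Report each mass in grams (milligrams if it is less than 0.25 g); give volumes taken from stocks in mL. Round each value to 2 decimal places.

ammonium chloride 13.53 mL; sodium hydroxide 6.51 mL; Tris-HCl 13.85 mL; mannitol 16.31 g; glycerol 16.12 mL; fructose 3.57 g; L-histidine 51.89 mg

Target volume = 540 mL = 0.54 L.
ammonium chloride: V = C2·V2/C1 = 50.1 mM × 540 mL ÷ 2000 mM = 13.53 mL
sodium hydroxide: V = C2·V2/C1 = 49.4 mM × 540 mL ÷ 4100 mM = 6.51 mL
Tris-HCl: C1V1 = C2V2 → 51.3 mM × 540 mL ÷ 2000 mM = 13.85 mL
mannitol: 30.2 g/L × 0.54 L = 16.31 g
glycerol: C1V1 = C2V2 → 1.54% ÷ 51.6% × 540 mL = 16.12 mL
fructose: 6.61 g/L × 0.54 L = 3.57 g
L-histidine: 96.1 mg/L × 0.54 L = 51.89 mg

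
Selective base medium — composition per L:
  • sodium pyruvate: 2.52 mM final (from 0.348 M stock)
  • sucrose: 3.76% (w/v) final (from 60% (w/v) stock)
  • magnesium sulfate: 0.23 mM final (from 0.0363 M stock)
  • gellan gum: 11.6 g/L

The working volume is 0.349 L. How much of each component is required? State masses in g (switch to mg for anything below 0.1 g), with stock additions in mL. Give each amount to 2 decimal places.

Scale factor relative to 1 L: 0.349.
sodium pyruvate: dilute stock: 2.52 mM × 349 mL ÷ 348 mM = 2.53 mL
sucrose: dilute stock: 3.76% ÷ 60% × 349 mL = 21.87 mL
magnesium sulfate: V = C2·V2/C1 = 0.23 mM × 349 mL ÷ 36.3 mM = 2.21 mL
gellan gum: 11.6 g/L × 0.349 L = 4.05 g

sodium pyruvate 2.53 mL; sucrose 21.87 mL; magnesium sulfate 2.21 mL; gellan gum 4.05 g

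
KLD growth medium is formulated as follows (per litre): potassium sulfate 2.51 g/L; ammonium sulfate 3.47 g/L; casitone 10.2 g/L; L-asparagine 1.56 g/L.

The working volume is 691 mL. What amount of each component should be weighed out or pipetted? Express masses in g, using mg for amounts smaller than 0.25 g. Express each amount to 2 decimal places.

potassium sulfate 1.73 g; ammonium sulfate 2.40 g; casitone 7.05 g; L-asparagine 1.08 g

Scale factor relative to 1 L: 0.691.
potassium sulfate: 2.51 g/L × 0.691 L = 1.73 g
ammonium sulfate: 3.47 g/L × 0.691 L = 2.40 g
casitone: 10.2 g/L × 0.691 L = 7.05 g
L-asparagine: 1.56 g/L × 0.691 L = 1.08 g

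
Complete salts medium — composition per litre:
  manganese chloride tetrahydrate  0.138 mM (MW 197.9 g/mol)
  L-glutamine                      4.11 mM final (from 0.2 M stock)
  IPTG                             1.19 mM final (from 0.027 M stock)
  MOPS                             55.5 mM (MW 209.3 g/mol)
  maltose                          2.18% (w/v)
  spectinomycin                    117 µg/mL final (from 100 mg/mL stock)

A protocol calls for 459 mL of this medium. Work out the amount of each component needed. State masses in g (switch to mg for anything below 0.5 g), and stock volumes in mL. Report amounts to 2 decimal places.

Working volume: 459 mL = 0.459 L.
manganese chloride tetrahydrate: 0.138 mmol/L × 197.9 mg/mmol × 0.459 L = 12.54 mg
L-glutamine: dilute stock: 4.11 mM × 459 mL ÷ 200 mM = 9.43 mL
IPTG: dilute stock: 1.19 mM × 459 mL ÷ 27 mM = 20.23 mL
MOPS: 55.5 mmol/L × 209.3 g/mol × 0.459 L ÷ 1000 = 5.33 g
maltose: 2.18 g per 100 mL × 459 mL ÷ 100 = 10.01 g
spectinomycin: C1V1 = C2V2 → 117 µg/mL × 459 mL ÷ 100000 µg/mL = 0.54 mL

manganese chloride tetrahydrate 12.54 mg; L-glutamine 9.43 mL; IPTG 20.23 mL; MOPS 5.33 g; maltose 10.01 g; spectinomycin 0.54 mL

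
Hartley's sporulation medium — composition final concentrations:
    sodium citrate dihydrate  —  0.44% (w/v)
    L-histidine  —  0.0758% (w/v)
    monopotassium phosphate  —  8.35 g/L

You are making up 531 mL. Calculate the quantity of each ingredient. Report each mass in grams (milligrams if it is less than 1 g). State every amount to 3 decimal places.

Scale factor relative to 1 L: 0.531.
sodium citrate dihydrate: 0.44 g per 100 mL × 531 mL ÷ 100 = 2.336 g
L-histidine: 0.0758 g per 100 mL × 531 mL ÷ 100 = 0.402498 g = 402.498 mg
monopotassium phosphate: 8.35 g/L × 0.531 L = 4.434 g

sodium citrate dihydrate 2.336 g; L-histidine 402.498 mg; monopotassium phosphate 4.434 g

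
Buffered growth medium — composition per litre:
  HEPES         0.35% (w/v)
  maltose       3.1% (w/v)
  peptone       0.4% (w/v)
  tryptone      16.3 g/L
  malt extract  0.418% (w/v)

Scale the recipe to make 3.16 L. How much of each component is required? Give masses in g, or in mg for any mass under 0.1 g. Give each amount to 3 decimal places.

HEPES 11.060 g; maltose 97.960 g; peptone 12.640 g; tryptone 51.508 g; malt extract 13.209 g

Scale factor relative to 1 L: 3.16.
HEPES: 0.35% w/v = 3.5 g/L → 3.5 × 3.16 L = 11.060 g
maltose: 3.1 g per 100 mL × 3160 mL ÷ 100 = 97.960 g
peptone: 0.4% w/v = 4 g/L → 4 × 3.16 L = 12.640 g
tryptone: 16.3 g/L × 3.16 L = 51.508 g
malt extract: 0.418 g per 100 mL × 3160 mL ÷ 100 = 13.209 g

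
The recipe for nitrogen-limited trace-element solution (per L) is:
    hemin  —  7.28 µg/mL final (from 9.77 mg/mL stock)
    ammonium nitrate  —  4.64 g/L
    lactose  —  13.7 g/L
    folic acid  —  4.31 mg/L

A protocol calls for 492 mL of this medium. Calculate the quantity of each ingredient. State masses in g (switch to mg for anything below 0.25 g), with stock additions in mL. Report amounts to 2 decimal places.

Target volume = 492 mL = 0.492 L.
hemin: dilute stock: 7.28 µg/mL × 492 mL ÷ 9770 µg/mL = 0.37 mL
ammonium nitrate: 4.64 g/L × 0.492 L = 2.28 g
lactose: 13.7 g/L × 0.492 L = 6.74 g
folic acid: 4.31 mg/L × 0.492 L = 2.12 mg

hemin 0.37 mL; ammonium nitrate 2.28 g; lactose 6.74 g; folic acid 2.12 mg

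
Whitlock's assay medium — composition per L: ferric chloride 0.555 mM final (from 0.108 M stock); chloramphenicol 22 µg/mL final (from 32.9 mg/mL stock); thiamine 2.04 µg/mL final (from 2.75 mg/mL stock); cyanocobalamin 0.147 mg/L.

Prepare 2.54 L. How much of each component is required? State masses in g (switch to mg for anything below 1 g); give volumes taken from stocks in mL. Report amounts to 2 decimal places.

ferric chloride 13.05 mL; chloramphenicol 1.70 mL; thiamine 1.88 mL; cyanocobalamin 0.37 mg

Scale factor relative to 1 L: 2.54.
ferric chloride: dilute stock: 0.555 mM × 2540 mL ÷ 108 mM = 13.05 mL
chloramphenicol: V = C2·V2/C1 = 22 µg/mL × 2540 mL ÷ 32900 µg/mL = 1.70 mL
thiamine: V = C2·V2/C1 = 2.04 µg/mL × 2540 mL ÷ 2750 µg/mL = 1.88 mL
cyanocobalamin: 0.147 mg/L × 2.54 L = 0.37 mg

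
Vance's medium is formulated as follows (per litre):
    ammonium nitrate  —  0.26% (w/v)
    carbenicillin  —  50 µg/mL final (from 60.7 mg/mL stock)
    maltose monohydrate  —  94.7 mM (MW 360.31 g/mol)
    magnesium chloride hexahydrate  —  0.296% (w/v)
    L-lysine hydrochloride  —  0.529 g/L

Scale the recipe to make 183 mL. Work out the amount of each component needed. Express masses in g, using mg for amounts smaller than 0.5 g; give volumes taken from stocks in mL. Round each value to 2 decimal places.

ammonium nitrate 475.80 mg; carbenicillin 0.15 mL; maltose monohydrate 6.24 g; magnesium chloride hexahydrate 0.54 g; L-lysine hydrochloride 96.81 mg

Working volume: 183 mL = 0.183 L.
ammonium nitrate: 0.26 g per 100 mL × 183 mL ÷ 100 = 0.4758 g = 475.80 mg
carbenicillin: V = C2·V2/C1 = 50 µg/mL × 183 mL ÷ 60700 µg/mL = 0.15 mL
maltose monohydrate: 94.7 mmol/L × 360.31 g/mol × 0.183 L ÷ 1000 = 6.24 g
magnesium chloride hexahydrate: 0.296% w/v = 2.96 g/L → 2.96 × 0.183 L = 0.54 g
L-lysine hydrochloride: 0.529 g/L × 0.183 L = 0.096807 g = 96.81 mg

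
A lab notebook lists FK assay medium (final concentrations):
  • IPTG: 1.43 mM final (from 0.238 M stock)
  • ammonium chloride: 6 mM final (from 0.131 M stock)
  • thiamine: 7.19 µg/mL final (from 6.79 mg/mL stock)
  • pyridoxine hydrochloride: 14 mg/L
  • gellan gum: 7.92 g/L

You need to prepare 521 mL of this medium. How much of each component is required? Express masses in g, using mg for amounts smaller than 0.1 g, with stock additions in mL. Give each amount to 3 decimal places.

IPTG 3.130 mL; ammonium chloride 23.863 mL; thiamine 0.552 mL; pyridoxine hydrochloride 7.294 mg; gellan gum 4.126 g

Scale factor relative to 1 L: 0.521.
IPTG: dilute stock: 1.43 mM × 521 mL ÷ 238 mM = 3.130 mL
ammonium chloride: C1V1 = C2V2 → 6 mM × 521 mL ÷ 131 mM = 23.863 mL
thiamine: C1V1 = C2V2 → 7.19 µg/mL × 521 mL ÷ 6790 µg/mL = 0.552 mL
pyridoxine hydrochloride: 14 mg/L × 0.521 L = 7.294 mg
gellan gum: 7.92 g/L × 0.521 L = 4.126 g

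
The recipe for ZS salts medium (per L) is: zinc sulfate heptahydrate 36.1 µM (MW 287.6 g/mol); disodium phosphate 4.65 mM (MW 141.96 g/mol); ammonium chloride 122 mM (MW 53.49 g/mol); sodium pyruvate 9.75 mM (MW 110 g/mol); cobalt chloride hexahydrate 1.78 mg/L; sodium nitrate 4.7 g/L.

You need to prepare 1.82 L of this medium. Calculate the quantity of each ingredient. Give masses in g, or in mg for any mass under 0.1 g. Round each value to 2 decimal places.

Scale factor relative to 1 L: 1.82.
zinc sulfate heptahydrate: 36.1 µmol/L × 287.6 g/mol × 1.82 L ÷ 1000 = 18.90 mg
disodium phosphate: 4.65 mmol/L × 141.96 g/mol × 1.82 L ÷ 1000 = 1.20 g
ammonium chloride: 122 mmol/L × 53.49 g/mol × 1.82 L ÷ 1000 = 11.88 g
sodium pyruvate: 9.75 mmol/L × 110 g/mol × 1.82 L ÷ 1000 = 1.95 g
cobalt chloride hexahydrate: 1.78 mg/L × 1.82 L = 3.24 mg
sodium nitrate: 4.7 g/L × 1.82 L = 8.55 g

zinc sulfate heptahydrate 18.90 mg; disodium phosphate 1.20 g; ammonium chloride 11.88 g; sodium pyruvate 1.95 g; cobalt chloride hexahydrate 3.24 mg; sodium nitrate 8.55 g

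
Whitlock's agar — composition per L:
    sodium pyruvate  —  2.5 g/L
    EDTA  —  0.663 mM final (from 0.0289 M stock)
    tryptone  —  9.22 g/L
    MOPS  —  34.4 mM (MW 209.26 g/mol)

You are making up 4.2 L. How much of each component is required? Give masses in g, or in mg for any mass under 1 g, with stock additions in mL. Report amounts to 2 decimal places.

sodium pyruvate 10.50 g; EDTA 96.35 mL; tryptone 38.72 g; MOPS 30.23 g

Scale factor relative to 1 L: 4.2.
sodium pyruvate: 2.5 g/L × 4.2 L = 10.50 g
EDTA: C1V1 = C2V2 → 0.663 mM × 4200 mL ÷ 28.9 mM = 96.35 mL
tryptone: 9.22 g/L × 4.2 L = 38.72 g
MOPS: 34.4 mmol/L × 209.26 g/mol × 4.2 L ÷ 1000 = 30.23 g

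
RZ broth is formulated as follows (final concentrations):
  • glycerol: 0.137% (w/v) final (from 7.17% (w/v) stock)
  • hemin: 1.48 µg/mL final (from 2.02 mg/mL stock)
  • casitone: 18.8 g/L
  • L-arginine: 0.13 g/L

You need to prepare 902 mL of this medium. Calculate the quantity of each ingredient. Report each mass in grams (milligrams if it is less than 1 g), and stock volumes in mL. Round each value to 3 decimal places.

glycerol 17.235 mL; hemin 0.661 mL; casitone 16.958 g; L-arginine 117.260 mg

Target volume = 902 mL = 0.902 L.
glycerol: C1V1 = C2V2 → 0.137% ÷ 7.17% × 902 mL = 17.235 mL
hemin: dilute stock: 1.48 µg/mL × 902 mL ÷ 2020 µg/mL = 0.661 mL
casitone: 18.8 g/L × 0.902 L = 16.958 g
L-arginine: 0.13 g/L × 0.902 L = 0.11726 g = 117.260 mg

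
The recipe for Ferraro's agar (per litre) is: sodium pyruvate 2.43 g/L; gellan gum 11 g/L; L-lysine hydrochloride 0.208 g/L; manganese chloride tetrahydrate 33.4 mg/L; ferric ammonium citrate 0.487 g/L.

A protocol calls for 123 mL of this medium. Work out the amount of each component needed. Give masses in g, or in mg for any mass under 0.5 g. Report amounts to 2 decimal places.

Working volume: 123 mL = 0.123 L.
sodium pyruvate: 2.43 g/L × 0.123 L = 0.29889 g = 298.89 mg
gellan gum: 11 g/L × 0.123 L = 1.35 g
L-lysine hydrochloride: 0.208 g/L × 0.123 L = 0.025584 g = 25.58 mg
manganese chloride tetrahydrate: 33.4 mg/L × 0.123 L = 4.11 mg
ferric ammonium citrate: 0.487 g/L × 0.123 L = 0.059901 g = 59.90 mg

sodium pyruvate 298.89 mg; gellan gum 1.35 g; L-lysine hydrochloride 25.58 mg; manganese chloride tetrahydrate 4.11 mg; ferric ammonium citrate 59.90 mg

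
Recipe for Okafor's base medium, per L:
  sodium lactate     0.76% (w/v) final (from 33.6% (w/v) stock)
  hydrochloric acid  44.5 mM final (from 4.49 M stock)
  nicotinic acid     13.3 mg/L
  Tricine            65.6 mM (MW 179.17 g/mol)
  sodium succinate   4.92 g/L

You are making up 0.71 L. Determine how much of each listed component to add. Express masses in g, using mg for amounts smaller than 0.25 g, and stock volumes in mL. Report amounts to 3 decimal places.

Scale factor relative to 1 L: 0.71.
sodium lactate: dilute stock: 0.76% ÷ 33.6% × 710 mL = 16.060 mL
hydrochloric acid: C1V1 = C2V2 → 44.5 mM × 710 mL ÷ 4490 mM = 7.037 mL
nicotinic acid: 13.3 mg/L × 0.71 L = 9.443 mg
Tricine: 65.6 mmol/L × 179.17 g/mol × 0.71 L ÷ 1000 = 8.345 g
sodium succinate: 4.92 g/L × 0.71 L = 3.493 g

sodium lactate 16.060 mL; hydrochloric acid 7.037 mL; nicotinic acid 9.443 mg; Tricine 8.345 g; sodium succinate 3.493 g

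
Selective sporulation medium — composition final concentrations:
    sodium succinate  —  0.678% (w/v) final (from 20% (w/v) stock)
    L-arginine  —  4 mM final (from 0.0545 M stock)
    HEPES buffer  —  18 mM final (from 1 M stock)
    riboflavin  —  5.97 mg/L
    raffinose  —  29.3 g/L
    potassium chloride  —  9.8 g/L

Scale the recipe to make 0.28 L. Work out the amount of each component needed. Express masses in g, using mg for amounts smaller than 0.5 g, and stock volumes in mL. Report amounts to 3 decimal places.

sodium succinate 9.492 mL; L-arginine 20.550 mL; HEPES buffer 5.040 mL; riboflavin 1.672 mg; raffinose 8.204 g; potassium chloride 2.744 g

Working volume: 0.28 L.
sodium succinate: dilute stock: 0.678% ÷ 20% × 280 mL = 9.492 mL
L-arginine: C1V1 = C2V2 → 4 mM × 280 mL ÷ 54.5 mM = 20.550 mL
HEPES buffer: dilute stock: 18 mM × 280 mL ÷ 1000 mM = 5.040 mL
riboflavin: 5.97 mg/L × 0.28 L = 1.672 mg
raffinose: 29.3 g/L × 0.28 L = 8.204 g
potassium chloride: 9.8 g/L × 0.28 L = 2.744 g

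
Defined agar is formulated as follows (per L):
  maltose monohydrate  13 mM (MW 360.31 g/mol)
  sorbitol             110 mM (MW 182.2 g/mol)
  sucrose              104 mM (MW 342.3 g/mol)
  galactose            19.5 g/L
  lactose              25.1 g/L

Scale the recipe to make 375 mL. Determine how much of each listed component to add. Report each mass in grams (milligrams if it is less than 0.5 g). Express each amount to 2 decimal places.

maltose monohydrate 1.76 g; sorbitol 7.52 g; sucrose 13.35 g; galactose 7.31 g; lactose 9.41 g

Scale factor relative to 1 L: 0.375.
maltose monohydrate: 13 mmol/L × 360.31 g/mol × 0.375 L ÷ 1000 = 1.76 g
sorbitol: 110 mmol/L × 182.2 g/mol × 0.375 L ÷ 1000 = 7.52 g
sucrose: 104 mmol/L × 342.3 g/mol × 0.375 L ÷ 1000 = 13.35 g
galactose: 19.5 g/L × 0.375 L = 7.31 g
lactose: 25.1 g/L × 0.375 L = 9.41 g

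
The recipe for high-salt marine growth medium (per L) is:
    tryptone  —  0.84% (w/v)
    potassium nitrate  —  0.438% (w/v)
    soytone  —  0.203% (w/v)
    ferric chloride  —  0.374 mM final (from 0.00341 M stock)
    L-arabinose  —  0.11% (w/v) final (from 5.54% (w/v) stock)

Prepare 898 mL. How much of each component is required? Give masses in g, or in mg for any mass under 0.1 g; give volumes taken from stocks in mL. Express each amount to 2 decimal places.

tryptone 7.54 g; potassium nitrate 3.93 g; soytone 1.82 g; ferric chloride 98.49 mL; L-arabinose 17.83 mL

Scale factor relative to 1 L: 0.898.
tryptone: 0.84% w/v = 8.4 g/L → 8.4 × 0.898 L = 7.54 g
potassium nitrate: 0.438% w/v = 4.38 g/L → 4.38 × 0.898 L = 3.93 g
soytone: 0.203% w/v = 2.03 g/L → 2.03 × 0.898 L = 1.82 g
ferric chloride: V = C2·V2/C1 = 0.374 mM × 898 mL ÷ 3.41 mM = 98.49 mL
L-arabinose: C1V1 = C2V2 → 0.11% ÷ 5.54% × 898 mL = 17.83 mL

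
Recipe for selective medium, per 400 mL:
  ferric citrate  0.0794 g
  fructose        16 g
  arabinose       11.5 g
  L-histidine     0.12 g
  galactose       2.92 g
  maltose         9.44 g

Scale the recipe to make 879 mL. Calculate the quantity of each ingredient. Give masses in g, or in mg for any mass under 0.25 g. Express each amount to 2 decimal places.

ferric citrate 174.48 mg; fructose 35.16 g; arabinose 25.27 g; L-histidine 0.26 g; galactose 6.42 g; maltose 20.74 g

Scale factor = 879 mL / 400 mL = 2.1975.
ferric citrate: 0.0794 g × (879 mL / 400 mL) = 0.174481 g = 174.48 mg
fructose: 16 g × (879 mL / 400 mL) = 35.16 g
arabinose: 11.5 g × (879 mL / 400 mL) = 25.27 g
L-histidine: 0.12 g × (879 mL / 400 mL) = 0.26 g
galactose: 2.92 g × (879 mL / 400 mL) = 6.42 g
maltose: 9.44 g × (879 mL / 400 mL) = 20.74 g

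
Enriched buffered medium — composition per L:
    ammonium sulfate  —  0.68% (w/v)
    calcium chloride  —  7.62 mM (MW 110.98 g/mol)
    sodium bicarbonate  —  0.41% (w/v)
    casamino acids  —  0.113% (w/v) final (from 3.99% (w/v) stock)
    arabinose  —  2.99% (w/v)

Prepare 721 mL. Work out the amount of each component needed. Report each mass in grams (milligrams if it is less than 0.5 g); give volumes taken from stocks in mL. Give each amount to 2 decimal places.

Working volume: 721 mL = 0.721 L.
ammonium sulfate: 0.68 g per 100 mL × 721 mL ÷ 100 = 4.90 g
calcium chloride: 7.62 mmol/L × 110.98 g/mol × 0.721 L ÷ 1000 = 0.61 g
sodium bicarbonate: 0.41 g per 100 mL × 721 mL ÷ 100 = 2.96 g
casamino acids: V = C2·V2/C1 = 0.113% ÷ 3.99% × 721 mL = 20.42 mL
arabinose: 2.99 g per 100 mL × 721 mL ÷ 100 = 21.56 g

ammonium sulfate 4.90 g; calcium chloride 0.61 g; sodium bicarbonate 2.96 g; casamino acids 20.42 mL; arabinose 21.56 g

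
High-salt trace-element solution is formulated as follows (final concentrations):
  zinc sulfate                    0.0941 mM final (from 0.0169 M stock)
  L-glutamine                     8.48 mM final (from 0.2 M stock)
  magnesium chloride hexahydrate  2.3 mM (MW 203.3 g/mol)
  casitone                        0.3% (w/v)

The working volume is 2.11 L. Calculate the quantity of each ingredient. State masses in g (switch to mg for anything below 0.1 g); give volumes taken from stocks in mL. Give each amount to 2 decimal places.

zinc sulfate 11.75 mL; L-glutamine 89.46 mL; magnesium chloride hexahydrate 0.99 g; casitone 6.33 g

Scale factor relative to 1 L: 2.11.
zinc sulfate: C1V1 = C2V2 → 0.0941 mM × 2110 mL ÷ 16.9 mM = 11.75 mL
L-glutamine: dilute stock: 8.48 mM × 2110 mL ÷ 200 mM = 89.46 mL
magnesium chloride hexahydrate: 2.3 mmol/L × 203.3 g/mol × 2.11 L ÷ 1000 = 0.99 g
casitone: 0.3 g per 100 mL × 2110 mL ÷ 100 = 6.33 g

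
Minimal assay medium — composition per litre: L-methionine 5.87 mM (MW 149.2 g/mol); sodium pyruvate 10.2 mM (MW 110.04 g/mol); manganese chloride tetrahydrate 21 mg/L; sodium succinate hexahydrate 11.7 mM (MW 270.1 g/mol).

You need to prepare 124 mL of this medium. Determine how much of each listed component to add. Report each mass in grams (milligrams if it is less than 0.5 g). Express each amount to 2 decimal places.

Scale factor relative to 1 L: 0.124.
L-methionine: 5.87 mmol/L × 149.2 mg/mmol × 0.124 L = 108.60 mg
sodium pyruvate: 10.2 mmol/L × 110.04 mg/mmol × 0.124 L = 139.18 mg
manganese chloride tetrahydrate: 21 mg/L × 0.124 L = 2.60 mg
sodium succinate hexahydrate: 11.7 mmol/L × 270.1 mg/mmol × 0.124 L = 391.86 mg

L-methionine 108.60 mg; sodium pyruvate 139.18 mg; manganese chloride tetrahydrate 2.60 mg; sodium succinate hexahydrate 391.86 mg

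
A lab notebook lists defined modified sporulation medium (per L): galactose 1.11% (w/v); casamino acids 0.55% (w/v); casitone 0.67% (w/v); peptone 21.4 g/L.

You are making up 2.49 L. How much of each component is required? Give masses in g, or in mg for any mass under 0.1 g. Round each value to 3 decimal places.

Working volume: 2.49 L.
galactose: 1.11% w/v = 11.1 g/L → 11.1 × 2.49 L = 27.639 g
casamino acids: 0.55 g per 100 mL × 2490 mL ÷ 100 = 13.695 g
casitone: 0.67% w/v = 6.7 g/L → 6.7 × 2.49 L = 16.683 g
peptone: 21.4 g/L × 2.49 L = 53.286 g

galactose 27.639 g; casamino acids 13.695 g; casitone 16.683 g; peptone 53.286 g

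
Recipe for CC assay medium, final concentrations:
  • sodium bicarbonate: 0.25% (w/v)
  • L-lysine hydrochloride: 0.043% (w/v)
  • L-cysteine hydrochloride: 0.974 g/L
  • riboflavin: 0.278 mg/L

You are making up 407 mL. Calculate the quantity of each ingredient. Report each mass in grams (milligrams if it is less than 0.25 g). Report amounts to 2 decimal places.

Scale factor relative to 1 L: 0.407.
sodium bicarbonate: 0.25% w/v = 2.5 g/L → 2.5 × 0.407 L = 1.02 g
L-lysine hydrochloride: 0.043 g per 100 mL × 407 mL ÷ 100 = 0.17501 g = 175.01 mg
L-cysteine hydrochloride: 0.974 g/L × 0.407 L = 0.40 g
riboflavin: 0.278 mg/L × 0.407 L = 0.11 mg

sodium bicarbonate 1.02 g; L-lysine hydrochloride 175.01 mg; L-cysteine hydrochloride 0.40 g; riboflavin 0.11 mg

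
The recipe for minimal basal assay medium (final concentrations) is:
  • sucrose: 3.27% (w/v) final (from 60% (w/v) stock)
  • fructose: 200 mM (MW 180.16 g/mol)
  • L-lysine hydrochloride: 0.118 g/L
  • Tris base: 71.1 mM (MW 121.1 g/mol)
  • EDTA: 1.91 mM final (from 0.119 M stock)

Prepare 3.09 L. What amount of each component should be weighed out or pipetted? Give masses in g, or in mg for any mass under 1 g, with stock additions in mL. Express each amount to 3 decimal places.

sucrose 168.405 mL; fructose 111.339 g; L-lysine hydrochloride 364.620 mg; Tris base 26.606 g; EDTA 49.596 mL

Scale factor relative to 1 L: 3.09.
sucrose: dilute stock: 3.27% ÷ 60% × 3090 mL = 168.405 mL
fructose: 200 mmol/L × 180.16 g/mol × 3.09 L ÷ 1000 = 111.339 g
L-lysine hydrochloride: 0.118 g/L × 3.09 L = 0.36462 g = 364.620 mg
Tris base: 71.1 mmol/L × 121.1 g/mol × 3.09 L ÷ 1000 = 26.606 g
EDTA: V = C2·V2/C1 = 1.91 mM × 3090 mL ÷ 119 mM = 49.596 mL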